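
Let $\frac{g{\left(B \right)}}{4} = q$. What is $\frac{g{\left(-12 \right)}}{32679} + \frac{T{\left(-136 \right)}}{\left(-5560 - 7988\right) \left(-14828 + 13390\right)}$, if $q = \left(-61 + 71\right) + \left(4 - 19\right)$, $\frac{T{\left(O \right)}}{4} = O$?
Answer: $- \frac{16975744}{26527210929} \approx -0.00063994$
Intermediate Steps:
$T{\left(O \right)} = 4 O$
$q = -5$ ($q = 10 - 15 = -5$)
$g{\left(B \right)} = -20$ ($g{\left(B \right)} = 4 \left(-5\right) = -20$)
$\frac{g{\left(-12 \right)}}{32679} + \frac{T{\left(-136 \right)}}{\left(-5560 - 7988\right) \left(-14828 + 13390\right)} = - \frac{20}{32679} + \frac{4 \left(-136\right)}{\left(-5560 - 7988\right) \left(-14828 + 13390\right)} = \left(-20\right) \frac{1}{32679} - \frac{544}{\left(-13548\right) \left(-1438\right)} = - \frac{20}{32679} - \frac{544}{19482024} = - \frac{20}{32679} - \frac{68}{2435253} = - \frac{16975744}{26527210929}$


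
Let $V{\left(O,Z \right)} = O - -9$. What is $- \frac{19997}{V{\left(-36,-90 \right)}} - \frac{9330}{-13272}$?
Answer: $\frac{44275349}{59724} \approx 741.33$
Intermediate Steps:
$V{\left(O,Z \right)} = 9 + O$ ($V{\left(O,Z \right)} = O + 9 = 9 + O$)
$- \frac{19997}{V{\left(-36,-90 \right)}} - \frac{9330}{-13272} = - \frac{19997}{9 - 36} - \frac{9330}{-13272} = - \frac{19997}{-27} - - \frac{1555}{2212} = \left(-19997\right) \left(- \frac{1}{27}\right) + \frac{1555}{2212} = \frac{19997}{27} + \frac{1555}{2212} = \frac{44275349}{59724}$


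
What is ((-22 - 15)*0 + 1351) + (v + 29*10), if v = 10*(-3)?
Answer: 1611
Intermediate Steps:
v = -30
((-22 - 15)*0 + 1351) + (v + 29*10) = ((-22 - 15)*0 + 1351) + (-30 + 29*10) = (-37*0 + 1351) + (-30 + 290) = (0 + 1351) + 260 = 1351 + 260 = 1611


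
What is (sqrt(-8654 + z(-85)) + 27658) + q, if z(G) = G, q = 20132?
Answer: 47790 + 3*I*sqrt(971) ≈ 47790.0 + 93.483*I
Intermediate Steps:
(sqrt(-8654 + z(-85)) + 27658) + q = (sqrt(-8654 - 85) + 27658) + 20132 = (sqrt(-8739) + 27658) + 20132 = (3*I*sqrt(971) + 27658) + 20132 = (27658 + 3*I*sqrt(971)) + 20132 = 47790 + 3*I*sqrt(971)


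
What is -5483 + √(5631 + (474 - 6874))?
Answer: -5483 + I*√769 ≈ -5483.0 + 27.731*I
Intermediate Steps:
-5483 + √(5631 + (474 - 6874)) = -5483 + √(5631 - 6400) = -5483 + √(-769) = -5483 + I*√769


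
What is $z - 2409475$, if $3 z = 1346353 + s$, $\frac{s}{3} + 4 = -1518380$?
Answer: $- \frac{10437224}{3} \approx -3.4791 \cdot 10^{6}$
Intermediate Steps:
$s = -4555152$ ($s = -12 + 3 \left(-1518380\right) = -12 - 4555140 = -4555152$)
$z = - \frac{3208799}{3}$ ($z = \frac{1346353 - 4555152}{3} = \frac{1}{3} \left(-3208799\right) = - \frac{3208799}{3} \approx -1.0696 \cdot 10^{6}$)
$z - 2409475 = - \frac{3208799}{3} - 2409475 = - \frac{10437224}{3}$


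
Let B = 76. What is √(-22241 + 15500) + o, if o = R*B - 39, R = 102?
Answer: 7713 + 3*I*√749 ≈ 7713.0 + 82.104*I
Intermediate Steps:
o = 7713 (o = 102*76 - 39 = 7752 - 39 = 7713)
√(-22241 + 15500) + o = √(-22241 + 15500) + 7713 = √(-6741) + 7713 = 3*I*√749 + 7713 = 7713 + 3*I*√749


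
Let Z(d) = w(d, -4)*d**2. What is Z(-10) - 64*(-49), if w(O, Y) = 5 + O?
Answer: 2636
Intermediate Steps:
Z(d) = d**2*(5 + d) (Z(d) = (5 + d)*d**2 = d**2*(5 + d))
Z(-10) - 64*(-49) = (-10)**2*(5 - 10) - 64*(-49) = 100*(-5) + 3136 = -500 + 3136 = 2636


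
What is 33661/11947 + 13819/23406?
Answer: 952964959/279631482 ≈ 3.4079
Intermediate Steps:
33661/11947 + 13819/23406 = 952964959/279631482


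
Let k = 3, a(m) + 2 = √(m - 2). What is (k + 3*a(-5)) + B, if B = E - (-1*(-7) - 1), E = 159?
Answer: 150 + 3*I*√7 ≈ 150.0 + 7.9373*I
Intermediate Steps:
a(m) = -2 + √(-2 + m) (a(m) = -2 + √(m - 2) = -2 + √(-2 + m))
B = 153 (B = 159 - (-1*(-7) - 1) = 159 - (7 - 1) = 159 - 1*6 = 159 - 6 = 153)
(k + 3*a(-5)) + B = (3 + 3*(-2 + √(-2 - 5))) + 153 = (3 + 3*(-2 + √(-7))) + 153 = (3 + 3*(-2 + I*√7)) + 153 = (3 + (-6 + 3*I*√7)) + 153 = (-3 + 3*I*√7) + 153 = 150 + 3*I*√7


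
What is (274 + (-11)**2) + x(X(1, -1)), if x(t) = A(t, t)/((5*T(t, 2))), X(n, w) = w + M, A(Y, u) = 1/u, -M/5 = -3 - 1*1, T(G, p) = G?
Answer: 712976/1805 ≈ 395.00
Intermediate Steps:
M = 20 (M = -5*(-3 - 1*1) = -5*(-3 - 1) = -5*(-4) = 20)
X(n, w) = 20 + w (X(n, w) = w + 20 = 20 + w)
x(t) = 1/(5*t**2) (x(t) = 1/(t*((5*t))) = (1/(5*t))/t = 1/(5*t**2))
(274 + (-11)**2) + x(X(1, -1)) = (274 + (-11)**2) + 1/(5*(20 - 1)**2) = (274 + 121) + (1/5)/19**2 = 395 + (1/5)*(1/361) = 395 + 1/1805 = 712976/1805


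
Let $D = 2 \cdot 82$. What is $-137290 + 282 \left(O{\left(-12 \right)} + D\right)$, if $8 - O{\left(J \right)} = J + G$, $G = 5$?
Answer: $-86812$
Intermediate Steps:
$D = 164$
$O{\left(J \right)} = 3 - J$ ($O{\left(J \right)} = 8 - \left(J + 5\right) = 8 - \left(5 + J\right) = 3 - J$)
$-137290 + 282 \left(O{\left(-12 \right)} + D\right) = -137290 + 282 \left(\left(3 - -12\right) + 164\right) = -137290 + 282 \left(\left(3 + 12\right) + 164\right) = -137290 + 282 \left(15 + 164\right) = -137290 + 282 \cdot 179 = -137290 + 50478 = -86812$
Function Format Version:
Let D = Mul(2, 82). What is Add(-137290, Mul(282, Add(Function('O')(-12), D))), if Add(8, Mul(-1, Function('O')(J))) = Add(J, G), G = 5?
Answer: -86812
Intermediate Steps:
D = 164
Function('O')(J) = Add(3, Mul(-1, J)) (Function('O')(J) = Add(8, Mul(-1, Add(J, 5))) = Add(8, Mul(-1, Add(5, J))) = Add(8, Add(-5, Mul(-1, J))) = Add(3, Mul(-1, J)))
Add(-137290, Mul(282, Add(Function('O')(-12), D))) = Add(-137290, Mul(282, Add(Add(3, Mul(-1, -12)), 164))) = Add(-137290, Mul(282, Add(Add(3, 12), 164))) = Add(-137290, Mul(282, Add(15, 164))) = Add(-137290, Mul(282, 179)) = Add(-137290, 50478) = -86812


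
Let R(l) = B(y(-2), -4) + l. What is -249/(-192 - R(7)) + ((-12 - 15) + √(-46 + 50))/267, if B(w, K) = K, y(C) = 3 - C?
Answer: 20536/17355 ≈ 1.1833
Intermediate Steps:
R(l) = -4 + l
-249/(-192 - R(7)) + ((-12 - 15) + √(-46 + 50))/267 = -249/(-192 - (-4 + 7)) + ((-12 - 15) + √(-46 + 50))/267 = -249/(-192 - 1*3) + (-27 + √4)*(1/267) = -249/(-192 - 3) + (-27 + 2)*(1/267) = -249/(-195) - 25*1/267 = -249*(-1/195) - 25/267 = 83/65 - 25/267 = 20536/17355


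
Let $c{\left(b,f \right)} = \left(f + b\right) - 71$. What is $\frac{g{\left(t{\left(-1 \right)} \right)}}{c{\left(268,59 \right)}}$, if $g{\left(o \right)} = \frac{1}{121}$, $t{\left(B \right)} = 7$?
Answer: $\frac{1}{30976} \approx 3.2283 \cdot 10^{-5}$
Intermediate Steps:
$c{\left(b,f \right)} = -71 + b + f$ ($c{\left(b,f \right)} = \left(b + f\right) - 71 = -71 + b + f$)
$g{\left(o \right)} = \frac{1}{121}$
$\frac{g{\left(t{\left(-1 \right)} \right)}}{c{\left(268,59 \right)}} = \frac{1}{121 \left(-71 + 268 + 59\right)} = \frac{1}{121 \cdot 256} = \frac{1}{121} \cdot \frac{1}{256} = \frac{1}{30976}$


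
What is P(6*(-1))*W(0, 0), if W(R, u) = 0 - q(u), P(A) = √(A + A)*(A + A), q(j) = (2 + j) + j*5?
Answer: 48*I*√3 ≈ 83.138*I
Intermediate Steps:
q(j) = 2 + 6*j (q(j) = (2 + j) + 5*j = 2 + 6*j)
P(A) = 2*√2*A^(3/2) (P(A) = √(2*A)*(2*A) = (√2*√A)*(2*A) = 2*√2*A^(3/2))
W(R, u) = -2 - 6*u (W(R, u) = 0 - (2 + 6*u) = 0 + (-2 - 6*u) = -2 - 6*u)
P(6*(-1))*W(0, 0) = (2*√2*(6*(-1))^(3/2))*(-2 - 6*0) = (2*√2*(-6)^(3/2))*(-2 + 0) = (2*√2*(-6*I*√6))*(-2) = -24*I*√3*(-2) = 48*I*√3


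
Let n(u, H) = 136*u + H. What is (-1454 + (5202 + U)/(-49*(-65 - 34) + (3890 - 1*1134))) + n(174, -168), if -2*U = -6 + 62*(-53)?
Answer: 167680342/7607 ≈ 22043.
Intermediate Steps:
U = 1646 (U = -(-6 + 62*(-53))/2 = -(-6 - 3286)/2 = -1/2*(-3292) = 1646)
n(u, H) = H + 136*u
(-1454 + (5202 + U)/(-49*(-65 - 34) + (3890 - 1*1134))) + n(174, -168) = (-1454 + (5202 + 1646)/(-49*(-65 - 34) + (3890 - 1*1134))) + (-168 + 136*174) = (-1454 + 6848/(-49*(-99) + (3890 - 1134))) + (-168 + 23664) = (-1454 + 6848/(4851 + 2756)) + 23496 = (-1454 + 6848/7607) + 23496 = -11053730/7607 + 23496 = 167680342/7607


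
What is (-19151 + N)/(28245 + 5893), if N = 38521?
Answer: 745/1313 ≈ 0.56740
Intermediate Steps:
(-19151 + N)/(28245 + 5893) = (-19151 + 38521)/(28245 + 5893) = 19370/34138 = 19370*(1/34138) = 745/1313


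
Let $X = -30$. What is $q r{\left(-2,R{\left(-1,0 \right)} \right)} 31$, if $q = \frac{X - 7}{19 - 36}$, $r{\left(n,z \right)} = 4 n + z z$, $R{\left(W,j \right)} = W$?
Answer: $- \frac{8029}{17} \approx -472.29$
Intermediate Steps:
$r{\left(n,z \right)} = z^{2} + 4 n$ ($r{\left(n,z \right)} = 4 n + z^{2} = z^{2} + 4 n$)
$q = \frac{37}{17}$ ($q = \frac{-30 - 7}{19 - 36} = - \frac{37}{-17} = \left(-37\right) \left(- \frac{1}{17}\right) = \frac{37}{17} \approx 2.1765$)
$q r{\left(-2,R{\left(-1,0 \right)} \right)} 31 = \frac{37 \left(\left(-1\right)^{2} + 4 \left(-2\right)\right)}{17} \cdot 31 = \frac{37 \left(1 - 8\right)}{17} \cdot 31 = \frac{37}{17} \left(-7\right) 31 = \left(- \frac{259}{17}\right) 31 = - \frac{8029}{17}$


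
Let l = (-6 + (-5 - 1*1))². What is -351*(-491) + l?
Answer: 172485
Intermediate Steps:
l = 144 (l = (-6 + (-5 - 1))² = (-6 - 6)² = (-12)² = 144)
-351*(-491) + l = -351*(-491) + 144 = 172341 + 144 = 172485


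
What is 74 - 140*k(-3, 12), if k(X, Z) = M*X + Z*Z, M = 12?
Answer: -15046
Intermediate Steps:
k(X, Z) = Z² + 12*X (k(X, Z) = 12*X + Z*Z = 12*X + Z² = Z² + 12*X)
74 - 140*k(-3, 12) = 74 - 140*(12² + 12*(-3)) = 74 - 140*(144 - 36) = 74 - 140*108 = 74 - 15120 = -15046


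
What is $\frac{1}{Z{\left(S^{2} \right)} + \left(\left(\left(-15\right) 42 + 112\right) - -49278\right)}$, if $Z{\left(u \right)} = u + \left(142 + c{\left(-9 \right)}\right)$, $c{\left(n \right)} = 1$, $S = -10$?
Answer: $\frac{1}{49003} \approx 2.0407 \cdot 10^{-5}$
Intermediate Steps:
$Z{\left(u \right)} = 143 + u$ ($Z{\left(u \right)} = u + \left(142 + 1\right) = u + 143 = 143 + u$)
$\frac{1}{Z{\left(S^{2} \right)} + \left(\left(\left(-15\right) 42 + 112\right) - -49278\right)} = \frac{1}{\left(143 + \left(-10\right)^{2}\right) + \left(\left(\left(-15\right) 42 + 112\right) - -49278\right)} = \frac{1}{\left(143 + 100\right) + \left(\left(-630 + 112\right) + 49278\right)} = \frac{1}{243 + \left(-518 + 49278\right)} = \frac{1}{243 + 48760} = \frac{1}{49003}$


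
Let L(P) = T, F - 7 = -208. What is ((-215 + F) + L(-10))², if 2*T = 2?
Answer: 172225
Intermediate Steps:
F = -201 (F = 7 - 208 = -201)
T = 1 (T = (½)*2 = 1)
L(P) = 1
((-215 + F) + L(-10))² = ((-215 - 201) + 1)² = (-416 + 1)² = (-415)² = 172225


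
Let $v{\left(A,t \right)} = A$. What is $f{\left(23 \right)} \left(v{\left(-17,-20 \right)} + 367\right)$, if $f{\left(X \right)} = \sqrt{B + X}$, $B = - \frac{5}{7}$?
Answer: $100 \sqrt{273} \approx 1652.3$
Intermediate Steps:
$B = - \frac{5}{7}$ ($B = \left(-5\right) \frac{1}{7} = - \frac{5}{7} \approx -0.71429$)
$f{\left(X \right)} = \sqrt{- \frac{5}{7} + X}$
$f{\left(23 \right)} \left(v{\left(-17,-20 \right)} + 367\right) = \frac{\sqrt{-35 + 49 \cdot 23}}{7} \left(-17 + 367\right) = \frac{\sqrt{-35 + 1127}}{7} \cdot 350 = \frac{\sqrt{1092}}{7} \cdot 350 = \frac{2 \sqrt{273}}{7} \cdot 350 = 100 \sqrt{273}$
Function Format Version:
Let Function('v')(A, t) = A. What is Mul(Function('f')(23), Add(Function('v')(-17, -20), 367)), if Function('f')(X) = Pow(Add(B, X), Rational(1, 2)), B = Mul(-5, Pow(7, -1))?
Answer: Mul(100, Pow(273, Rational(1, 2))) ≈ 1652.3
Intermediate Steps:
B = Rational(-5, 7) (B = Mul(-5, Rational(1, 7)) = Rational(-5, 7) ≈ -0.71429)
Function('f')(X) = Pow(Add(Rational(-5, 7), X), Rational(1, 2))
Mul(Function('f')(23), Add(Function('v')(-17, -20), 367)) = Mul(Mul(Rational(1, 7), Pow(Add(-35, Mul(49, 23)), Rational(1, 2))), Add(-17, 367)) = Mul(Mul(Rational(1, 7), Pow(Add(-35, 1127), Rational(1, 2))), 350) = Mul(Mul(Rational(1, 7), Pow(1092, Rational(1, 2))), 350) = Mul(Mul(Rational(1, 7), Mul(2, Pow(273, Rational(1, 2)))), 350) = Mul(Mul(Rational(2, 7), Pow(273, Rational(1, 2))), 350) = Mul(100, Pow(273, Rational(1, 2)))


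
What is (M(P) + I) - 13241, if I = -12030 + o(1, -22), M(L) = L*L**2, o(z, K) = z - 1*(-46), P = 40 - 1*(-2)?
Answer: 48864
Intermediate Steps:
P = 42 (P = 40 + 2 = 42)
o(z, K) = 46 + z (o(z, K) = z + 46 = 46 + z)
M(L) = L**3
I = -11983 (I = -12030 + (46 + 1) = -12030 + 47 = -11983)
(M(P) + I) - 13241 = (42**3 - 11983) - 13241 = (74088 - 11983) - 13241 = 62105 - 13241 = 48864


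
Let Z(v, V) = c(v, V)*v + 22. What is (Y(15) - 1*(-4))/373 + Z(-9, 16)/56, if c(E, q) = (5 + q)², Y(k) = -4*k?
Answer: -1475367/20888 ≈ -70.632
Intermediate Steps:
Z(v, V) = 22 + v*(5 + V)² (Z(v, V) = (5 + V)²*v + 22 = v*(5 + V)² + 22 = 22 + v*(5 + V)²)
(Y(15) - 1*(-4))/373 + Z(-9, 16)/56 = (-4*15 - 1*(-4))/373 + (22 - 9*(5 + 16)²)/56 = (-60 + 4)*(1/373) + (22 - 9*21²)*(1/56) = -56*1/373 + (22 - 9*441)*(1/56) = -56/373 + (22 - 3969)*(1/56) = -56/373 - 3947*1/56 = -56/373 - 3947/56 = -1475367/20888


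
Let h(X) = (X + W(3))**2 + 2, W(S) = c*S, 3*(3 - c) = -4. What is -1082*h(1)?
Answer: -214236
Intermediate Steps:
c = 13/3 (c = 3 - 1/3*(-4) = 3 + 4/3 = 13/3 ≈ 4.3333)
W(S) = 13*S/3
h(X) = 2 + (13 + X)**2 (h(X) = (X + (13/3)*3)**2 + 2 = (X + 13)**2 + 2 = (13 + X)**2 + 2 = 2 + (13 + X)**2)
-1082*h(1) = -1082*(2 + (13 + 1)**2) = -1082*(2 + 14**2) = -1082*(2 + 196) = -1082*198 = -214236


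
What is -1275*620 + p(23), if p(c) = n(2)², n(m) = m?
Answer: -790496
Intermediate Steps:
p(c) = 4 (p(c) = 2² = 4)
-1275*620 + p(23) = -1275*620 + 4 = -790500 + 4 = -790496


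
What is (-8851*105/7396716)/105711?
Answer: -1855/1560707076 ≈ -1.1886e-6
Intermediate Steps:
(-8851*105/7396716)/105711 = -929355*1/7396716*(1/105711) = -309785/2465572*1/105711 = -1855/1560707076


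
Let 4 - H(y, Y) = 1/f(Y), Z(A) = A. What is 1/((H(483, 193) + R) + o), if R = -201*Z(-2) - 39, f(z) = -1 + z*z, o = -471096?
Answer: -37248/17533713793 ≈ -2.1244e-6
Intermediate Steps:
f(z) = -1 + z**2
H(y, Y) = 4 - 1/(-1 + Y**2)
R = 363 (R = -201*(-2) - 39 = 402 - 39 = 363)
1/((H(483, 193) + R) + o) = 1/(((-5 + 4*193**2)/(-1 + 193**2) + 363) - 471096) = 1/(((-5 + 4*37249)/(-1 + 37249) + 363) - 471096) = 1/(((-5 + 148996)/37248 + 363) - 471096) = 1/(((1/37248)*148991 + 363) - 471096) = 1/((148991/37248 + 363) - 471096) = 1/(13670015/37248 - 471096) = 1/(-17533713793/37248) = -37248/17533713793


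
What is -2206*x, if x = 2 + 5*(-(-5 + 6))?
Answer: 6618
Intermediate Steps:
x = -3 (x = 2 + 5*(-1*1) = 2 + 5*(-1) = 2 - 5 = -3)
-2206*x = -2206*(-3) = 6618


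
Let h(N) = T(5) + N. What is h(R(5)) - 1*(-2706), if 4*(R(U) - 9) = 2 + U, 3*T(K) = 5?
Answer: 32621/12 ≈ 2718.4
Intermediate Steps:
T(K) = 5/3 (T(K) = (1/3)*5 = 5/3)
R(U) = 19/2 + U/4 (R(U) = 9 + (2 + U)/4 = 9 + (1/2 + U/4) = 19/2 + U/4)
h(N) = 5/3 + N
h(R(5)) - 1*(-2706) = (5/3 + (19/2 + (1/4)*5)) - 1*(-2706) = (5/3 + (19/2 + 5/4)) + 2706 = (5/3 + 43/4) + 2706 = 149/12 + 2706 = 32621/12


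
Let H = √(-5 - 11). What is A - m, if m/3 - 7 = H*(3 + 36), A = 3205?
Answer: 3184 - 468*I ≈ 3184.0 - 468.0*I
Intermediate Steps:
H = 4*I (H = √(-16) = 4*I ≈ 4.0*I)
m = 21 + 468*I (m = 21 + 3*((4*I)*(3 + 36)) = 21 + 3*((4*I)*39) = 21 + 3*(156*I) = 21 + 468*I ≈ 21.0 + 468.0*I)
A - m = 3205 - (21 + 468*I) = 3205 + (-21 - 468*I) = 3184 - 468*I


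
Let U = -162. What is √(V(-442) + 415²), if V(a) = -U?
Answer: √172387 ≈ 415.20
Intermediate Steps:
V(a) = 162 (V(a) = -1*(-162) = 162)
√(V(-442) + 415²) = √(162 + 415²) = √(162 + 172225) = √172387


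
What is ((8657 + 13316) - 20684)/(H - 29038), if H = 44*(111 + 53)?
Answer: -1289/21822 ≈ -0.059069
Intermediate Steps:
H = 7216 (H = 44*164 = 7216)
((8657 + 13316) - 20684)/(H - 29038) = ((8657 + 13316) - 20684)/(7216 - 29038) = (21973 - 20684)/(-21822) = 1289*(-1/21822) = -1289/21822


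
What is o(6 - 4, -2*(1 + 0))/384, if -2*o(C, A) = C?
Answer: -1/384 ≈ -0.0026042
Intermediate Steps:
o(C, A) = -C/2
o(6 - 4, -2*(1 + 0))/384 = -(6 - 4)/2/384 = -½*2*(1/384) = -1*1/384 = -1/384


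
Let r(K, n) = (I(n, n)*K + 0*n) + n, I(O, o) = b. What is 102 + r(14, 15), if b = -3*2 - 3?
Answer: -9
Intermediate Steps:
b = -9 (b = -6 - 3 = -9)
I(O, o) = -9
r(K, n) = n - 9*K (r(K, n) = (-9*K + 0*n) + n = (-9*K + 0) + n = -9*K + n = n - 9*K)
102 + r(14, 15) = 102 + (15 - 9*14) = 102 + (15 - 126) = 102 - 111 = -9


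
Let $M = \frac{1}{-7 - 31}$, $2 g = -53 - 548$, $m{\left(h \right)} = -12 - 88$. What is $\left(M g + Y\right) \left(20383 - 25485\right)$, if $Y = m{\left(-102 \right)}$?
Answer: $\frac{17854449}{38} \approx 4.6985 \cdot 10^{5}$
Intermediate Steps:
$m{\left(h \right)} = -100$ ($m{\left(h \right)} = -12 - 88 = -100$)
$g = - \frac{601}{2}$ ($g = \frac{-53 - 548}{2} = \frac{1}{2} \left(-601\right) = - \frac{601}{2} \approx -300.5$)
$M = - \frac{1}{38}$ ($M = \frac{1}{-38} = - \frac{1}{38} \approx -0.026316$)
$Y = -100$
$\left(M g + Y\right) \left(20383 - 25485\right) = \left(\left(- \frac{1}{38}\right) \left(- \frac{601}{2}\right) - 100\right) \left(20383 - 25485\right) = \left(\frac{601}{76} - 100\right) \left(-5102\right) = \left(- \frac{6999}{76}\right) \left(-5102\right) = \frac{17854449}{38}$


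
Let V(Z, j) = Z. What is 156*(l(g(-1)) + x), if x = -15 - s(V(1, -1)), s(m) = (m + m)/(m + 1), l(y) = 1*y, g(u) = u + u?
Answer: -2808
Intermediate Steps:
g(u) = 2*u
l(y) = y
s(m) = 2*m/(1 + m) (s(m) = (2*m)/(1 + m) = 2*m/(1 + m))
x = -16 (x = -15 - 2/(1 + 1) = -15 - 2/2 = -15 - 1*1 = -15 - 1 = -16)
156*(l(g(-1)) + x) = 156*(2*(-1) - 16) = 156*(-2 - 16) = 156*(-18) = -2808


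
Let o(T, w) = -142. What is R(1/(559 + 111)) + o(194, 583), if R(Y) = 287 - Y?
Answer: 97149/670 ≈ 145.00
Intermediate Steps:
R(1/(559 + 111)) + o(194, 583) = (287 - 1/(559 + 111)) - 142 = (287 - 1/670) - 142 = 192289/670 - 142 = 97149/670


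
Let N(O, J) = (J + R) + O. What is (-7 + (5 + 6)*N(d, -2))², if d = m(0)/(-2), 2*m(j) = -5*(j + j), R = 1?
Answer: 324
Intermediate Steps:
m(j) = -5*j (m(j) = (-5*(j + j))/2 = (-10*j)/2 = -5*j)
d = 0 (d = -5*0/(-2) = 0*(-½) = 0)
N(O, J) = 1 + J + O (N(O, J) = (J + 1) + O = (1 + J) + O = 1 + J + O)
(-7 + (5 + 6)*N(d, -2))² = (-7 + (5 + 6)*(1 - 2 + 0))² = (-7 + 11*(-1))² = (-7 - 11)² = (-18)² = 324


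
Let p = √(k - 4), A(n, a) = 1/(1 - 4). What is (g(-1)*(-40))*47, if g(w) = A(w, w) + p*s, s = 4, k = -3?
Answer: 1880/3 - 7520*I*√7 ≈ 626.67 - 19896.0*I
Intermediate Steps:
A(n, a) = -⅓ (A(n, a) = 1/(-3) = -⅓)
p = I*√7 (p = √(-3 - 4) = √(-7) = I*√7 ≈ 2.6458*I)
g(w) = -⅓ + 4*I*√7 (g(w) = -⅓ + (I*√7)*4 = -⅓ + 4*I*√7)
(g(-1)*(-40))*47 = ((-⅓ + 4*I*√7)*(-40))*47 = (40/3 - 160*I*√7)*47 = 1880/3 - 7520*I*√7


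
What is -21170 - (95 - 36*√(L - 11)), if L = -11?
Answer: -21265 + 36*I*√22 ≈ -21265.0 + 168.85*I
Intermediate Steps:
-21170 - (95 - 36*√(L - 11)) = -21170 - (95 - 36*√(-11 - 11)) = -21170 - (95 - 36*I*√22) = -21170 + (-95 + 36*I*√22) = -21265 + 36*I*√22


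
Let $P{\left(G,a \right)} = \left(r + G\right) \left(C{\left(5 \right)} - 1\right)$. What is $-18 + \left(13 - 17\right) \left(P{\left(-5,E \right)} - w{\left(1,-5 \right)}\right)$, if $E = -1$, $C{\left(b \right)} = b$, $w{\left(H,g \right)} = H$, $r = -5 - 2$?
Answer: $178$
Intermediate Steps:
$r = -7$
$P{\left(G,a \right)} = -28 + 4 G$ ($P{\left(G,a \right)} = \left(-7 + G\right) \left(5 - 1\right) = \left(-7 + G\right) 4 = -28 + 4 G$)
$-18 + \left(13 - 17\right) \left(P{\left(-5,E \right)} - w{\left(1,-5 \right)}\right) = -18 + \left(13 - 17\right) \left(\left(-28 + 4 \left(-5\right)\right) - 1\right) = -18 + \left(13 - 17\right) \left(\left(-28 - 20\right) - 1\right) = -18 - 4 \left(-48 - 1\right) = -18 - -196 = -18 + 196 = 178$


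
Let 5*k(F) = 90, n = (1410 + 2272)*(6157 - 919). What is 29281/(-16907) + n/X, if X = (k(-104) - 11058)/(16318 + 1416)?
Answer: -240941337925477/7777220 ≈ -3.0980e+7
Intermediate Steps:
n = 19286316 (n = 3682*5238 = 19286316)
k(F) = 18 (k(F) = (⅕)*90 = 18)
X = -5520/8867 (X = (18 - 11058)/(16318 + 1416) = -11040/17734 = -11040*1/17734 = -5520/8867 ≈ -0.62253)
29281/(-16907) + n/X = 29281/(-16907) + 19286316/(-5520/8867) = 29281*(-1/16907) + 19286316*(-8867/5520) = -29281/16907 - 14250980331/460 = -240941337925477/7777220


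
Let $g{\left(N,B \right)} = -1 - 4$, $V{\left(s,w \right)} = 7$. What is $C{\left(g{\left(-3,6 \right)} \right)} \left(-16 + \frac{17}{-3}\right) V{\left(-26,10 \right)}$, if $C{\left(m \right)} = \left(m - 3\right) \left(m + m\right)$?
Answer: $- \frac{36400}{3} \approx -12133.0$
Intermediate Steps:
$g{\left(N,B \right)} = -5$ ($g{\left(N,B \right)} = -1 - 4 = -5$)
$C{\left(m \right)} = 2 m \left(-3 + m\right)$ ($C{\left(m \right)} = \left(-3 + m\right) 2 m = 2 m \left(-3 + m\right)$)
$C{\left(g{\left(-3,6 \right)} \right)} \left(-16 + \frac{17}{-3}\right) V{\left(-26,10 \right)} = 2 \left(-5\right) \left(-3 - 5\right) \left(-16 + \frac{17}{-3}\right) 7 = 2 \left(-5\right) \left(-8\right) \left(-16 + 17 \left(- \frac{1}{3}\right)\right) 7 = 80 \left(-16 - \frac{17}{3}\right) 7 = 80 \left(- \frac{65}{3}\right) 7 = \left(- \frac{5200}{3}\right) 7 = - \frac{36400}{3}$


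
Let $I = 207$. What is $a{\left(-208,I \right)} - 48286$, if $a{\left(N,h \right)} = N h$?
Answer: $-91342$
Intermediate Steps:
$a{\left(-208,I \right)} - 48286 = \left(-208\right) 207 - 48286 = -43056 - 48286 = -91342$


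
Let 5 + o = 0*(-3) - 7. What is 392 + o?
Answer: 380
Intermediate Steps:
o = -12 (o = -5 + (0*(-3) - 7) = -5 + (0 - 7) = -5 - 7 = -12)
392 + o = 392 - 12 = 380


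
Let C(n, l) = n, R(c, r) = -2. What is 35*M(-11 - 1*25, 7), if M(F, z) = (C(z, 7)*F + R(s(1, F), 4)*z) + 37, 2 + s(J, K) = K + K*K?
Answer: -8015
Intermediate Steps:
s(J, K) = -2 + K + K² (s(J, K) = -2 + (K + K*K) = -2 + (K + K²) = -2 + K + K²)
M(F, z) = 37 - 2*z + F*z (M(F, z) = (z*F - 2*z) + 37 = (F*z - 2*z) + 37 = (-2*z + F*z) + 37 = 37 - 2*z + F*z)
35*M(-11 - 1*25, 7) = 35*(37 - 2*7 + (-11 - 1*25)*7) = 35*(37 - 14 + (-11 - 25)*7) = 35*(37 - 14 - 36*7) = 35*(37 - 14 - 252) = 35*(-229) = -8015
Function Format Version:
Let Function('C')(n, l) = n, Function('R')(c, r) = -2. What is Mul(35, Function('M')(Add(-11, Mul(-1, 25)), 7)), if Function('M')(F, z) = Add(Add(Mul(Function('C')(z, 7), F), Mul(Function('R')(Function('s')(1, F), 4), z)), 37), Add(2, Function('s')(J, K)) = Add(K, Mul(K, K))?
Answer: -8015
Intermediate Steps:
Function('s')(J, K) = Add(-2, K, Pow(K, 2)) (Function('s')(J, K) = Add(-2, Add(K, Mul(K, K))) = Add(-2, Add(K, Pow(K, 2))) = Add(-2, K, Pow(K, 2)))
Function('M')(F, z) = Add(37, Mul(-2, z), Mul(F, z)) (Function('M')(F, z) = Add(Add(Mul(z, F), Mul(-2, z)), 37) = Add(Add(Mul(F, z), Mul(-2, z)), 37) = Add(Add(Mul(-2, z), Mul(F, z)), 37) = Add(37, Mul(-2, z), Mul(F, z)))
Mul(35, Function('M')(Add(-11, Mul(-1, 25)), 7)) = Mul(35, Add(37, Mul(-2, 7), Mul(Add(-11, Mul(-1, 25)), 7))) = Mul(35, Add(37, -14, Mul(Add(-11, -25), 7))) = Mul(35, Add(37, -14, Mul(-36, 7))) = Mul(35, Add(37, -14, -252)) = Mul(35, -229) = -8015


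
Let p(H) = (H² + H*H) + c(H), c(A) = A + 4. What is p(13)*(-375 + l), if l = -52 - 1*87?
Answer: -182470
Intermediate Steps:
c(A) = 4 + A
p(H) = 4 + H + 2*H² (p(H) = (H² + H*H) + (4 + H) = (H² + H²) + (4 + H) = 2*H² + (4 + H) = 4 + H + 2*H²)
l = -139 (l = -52 - 87 = -139)
p(13)*(-375 + l) = (4 + 13 + 2*13²)*(-375 - 139) = (4 + 13 + 2*169)*(-514) = (4 + 13 + 338)*(-514) = 355*(-514) = -182470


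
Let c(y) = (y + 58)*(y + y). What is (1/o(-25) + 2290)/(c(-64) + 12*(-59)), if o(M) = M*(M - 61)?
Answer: 1641167/43000 ≈ 38.167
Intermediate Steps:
c(y) = 2*y*(58 + y) (c(y) = (58 + y)*(2*y) = 2*y*(58 + y))
o(M) = M*(-61 + M)
(1/o(-25) + 2290)/(c(-64) + 12*(-59)) = (1/(-25*(-61 - 25)) + 2290)/(2*(-64)*(58 - 64) + 12*(-59)) = (1/(-25*(-86)) + 2290)/(2*(-64)*(-6) - 708) = (1/2150 + 2290)/(768 - 708) = (1/2150 + 2290)/60 = (4923501/2150)*(1/60) = 1641167/43000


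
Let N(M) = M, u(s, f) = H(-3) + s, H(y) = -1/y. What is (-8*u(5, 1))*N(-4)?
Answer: 512/3 ≈ 170.67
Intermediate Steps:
u(s, f) = ⅓ + s (u(s, f) = -1/(-3) + s = -1*(-⅓) + s = ⅓ + s)
(-8*u(5, 1))*N(-4) = -8*(⅓ + 5)*(-4) = -8*16/3*(-4) = -128/3*(-4) = 512/3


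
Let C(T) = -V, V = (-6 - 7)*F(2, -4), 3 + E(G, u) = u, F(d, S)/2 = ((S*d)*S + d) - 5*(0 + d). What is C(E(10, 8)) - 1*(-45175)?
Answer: 45799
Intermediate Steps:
F(d, S) = -8*d + 2*d*S² (F(d, S) = 2*(((S*d)*S + d) - 5*(0 + d)) = 2*((d*S² + d) - 5*d) = 2*((d + d*S²) - 5*d) = 2*(-4*d + d*S²) = -8*d + 2*d*S²)
E(G, u) = -3 + u
V = -624 (V = (-6 - 7)*(2*2*(-4 + (-4)²)) = -26*2*(-4 + 16) = -26*2*12 = -13*48 = -624)
C(T) = 624 (C(T) = -1*(-624) = 624)
C(E(10, 8)) - 1*(-45175) = 624 - 1*(-45175) = 624 + 45175 = 45799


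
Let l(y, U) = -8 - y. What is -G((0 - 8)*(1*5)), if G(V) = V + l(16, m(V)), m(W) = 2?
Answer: 64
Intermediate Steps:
G(V) = -24 + V (G(V) = V + (-8 - 1*16) = V + (-8 - 16) = V - 24 = -24 + V)
-G((0 - 8)*(1*5)) = -(-24 + (0 - 8)*(1*5)) = -(-24 - 8*5) = -(-24 - 40) = -1*(-64) = 64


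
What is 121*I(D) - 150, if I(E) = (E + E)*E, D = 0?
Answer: -150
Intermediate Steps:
I(E) = 2*E**2 (I(E) = (2*E)*E = 2*E**2)
121*I(D) - 150 = 121*(2*0**2) - 150 = 121*(2*0) - 150 = 121*0 - 150 = 0 - 150 = -150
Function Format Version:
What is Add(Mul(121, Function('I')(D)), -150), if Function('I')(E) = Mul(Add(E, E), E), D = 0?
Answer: -150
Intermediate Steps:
Function('I')(E) = Mul(2, Pow(E, 2)) (Function('I')(E) = Mul(Mul(2, E), E) = Mul(2, Pow(E, 2)))
Add(Mul(121, Function('I')(D)), -150) = Add(Mul(121, Mul(2, Pow(0, 2))), -150) = Add(Mul(121, Mul(2, 0)), -150) = Add(Mul(121, 0), -150) = Add(0, -150) = -150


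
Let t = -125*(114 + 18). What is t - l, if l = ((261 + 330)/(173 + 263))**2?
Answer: -3136933281/190096 ≈ -16502.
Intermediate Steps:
t = -16500 (t = -125*132 = -16500)
l = 349281/190096 (l = (591/436)**2 = 349281/190096 ≈ 1.8374)
t - l = -16500 - 1*349281/190096 = -16500 - 349281/190096 = -3136933281/190096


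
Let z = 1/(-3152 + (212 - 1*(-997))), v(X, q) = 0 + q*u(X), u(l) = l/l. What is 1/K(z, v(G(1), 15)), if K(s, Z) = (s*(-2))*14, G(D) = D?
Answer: 1943/28 ≈ 69.393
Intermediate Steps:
u(l) = 1
v(X, q) = q (v(X, q) = 0 + q*1 = 0 + q = q)
z = -1/1943 (z = 1/(-3152 + (212 + 997)) = 1/(-3152 + 1209) = 1/(-1943) = -1/1943 ≈ -0.00051467)
K(s, Z) = -28*s (K(s, Z) = -2*s*14 = -28*s)
1/K(z, v(G(1), 15)) = 1/(-28*(-1/1943)) = 1/(28/1943) = 1943/28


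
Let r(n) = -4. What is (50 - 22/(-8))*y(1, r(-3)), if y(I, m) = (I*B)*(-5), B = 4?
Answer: -1055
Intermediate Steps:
y(I, m) = -20*I (y(I, m) = (I*4)*(-5) = (4*I)*(-5) = -20*I)
(50 - 22/(-8))*y(1, r(-3)) = (50 - 22/(-8))*(-20*1) = (50 - 22*(-⅛))*(-20) = (50 + 11/4)*(-20) = (211/4)*(-20) = -1055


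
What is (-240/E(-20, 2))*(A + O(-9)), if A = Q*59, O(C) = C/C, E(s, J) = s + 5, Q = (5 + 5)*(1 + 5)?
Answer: 56656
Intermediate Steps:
Q = 60 (Q = 10*6 = 60)
E(s, J) = 5 + s
O(C) = 1
A = 3540 (A = 60*59 = 3540)
(-240/E(-20, 2))*(A + O(-9)) = (-240/(5 - 20))*(3540 + 1) = -240/(-15)*3541 = -240*(-1/15)*3541 = 16*3541 = 56656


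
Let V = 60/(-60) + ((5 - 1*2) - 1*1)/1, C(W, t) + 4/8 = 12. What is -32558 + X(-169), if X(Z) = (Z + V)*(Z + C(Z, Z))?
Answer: -6098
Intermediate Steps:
C(W, t) = 23/2 (C(W, t) = -½ + 12 = 23/2)
V = 1 (V = 60*(-1/60) + ((5 - 2) - 1)*1 = -1 + (3 - 1)*1 = -1 + 2*1 = -1 + 2 = 1)
X(Z) = (1 + Z)*(23/2 + Z) (X(Z) = (Z + 1)*(Z + 23/2) = (1 + Z)*(23/2 + Z))
-32558 + X(-169) = -32558 + (23/2 + (-169)² + (25/2)*(-169)) = -32558 + (23/2 + 28561 - 4225/2) = -32558 + 26460 = -6098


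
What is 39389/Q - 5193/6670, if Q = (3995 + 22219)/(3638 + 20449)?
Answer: 31020157027/857095 ≈ 36192.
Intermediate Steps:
Q = 8738/8029 (Q = 26214/24087 = 26214*(1/24087) = 8738/8029 ≈ 1.0883)
39389/Q - 5193/6670 = 39389/(8738/8029) - 5193/6670 = 39389*(8029/8738) - 5193*1/6670 = 18603193/514 - 5193/6670 = 31020157027/857095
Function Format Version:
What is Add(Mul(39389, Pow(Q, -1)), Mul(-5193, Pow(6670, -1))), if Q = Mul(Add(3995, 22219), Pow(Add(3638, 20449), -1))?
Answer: Rational(31020157027, 857095) ≈ 36192.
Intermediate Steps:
Q = Rational(8738, 8029) (Q = Mul(26214, Pow(24087, -1)) = Mul(26214, Rational(1, 24087)) = Rational(8738, 8029) ≈ 1.0883)
Add(Mul(39389, Pow(Q, -1)), Mul(-5193, Pow(6670, -1))) = Add(Mul(39389, Pow(Rational(8738, 8029), -1)), Mul(-5193, Pow(6670, -1))) = Add(Mul(39389, Rational(8029, 8738)), Mul(-5193, Rational(1, 6670))) = Add(Rational(18603193, 514), Rational(-5193, 6670)) = Rational(31020157027, 857095)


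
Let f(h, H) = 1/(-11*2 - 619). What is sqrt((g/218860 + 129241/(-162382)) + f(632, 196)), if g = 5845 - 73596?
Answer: I*sqrt(296741869962261729079415)/517737514030 ≈ 1.0522*I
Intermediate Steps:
g = -67751
f(h, H) = -1/641 (f(h, H) = 1/(-22 - 619) = 1/(-641) = -1/641)
sqrt((g/218860 + 129241/(-162382)) + f(632, 196)) = sqrt((-67751/218860 + 129241/(-162382)) - 1/641) = sqrt((-67751*1/218860 + 129241*(-1/162382)) - 1/641) = sqrt((-67751/218860 - 129241/162382) - 1/641) = sqrt(-19643614071/17769462260 - 1/641) = sqrt(-12609326081771/11390225308660) = I*sqrt(296741869962261729079415)/517737514030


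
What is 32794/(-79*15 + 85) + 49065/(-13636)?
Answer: -125287621/3749900 ≈ -33.411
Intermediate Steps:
32794/(-79*15 + 85) + 49065/(-13636) = 32794/(-1185 + 85) + 49065*(-1/13636) = 32794/(-1100) - 49065/13636 = 32794*(-1/1100) - 49065/13636 = -16397/550 - 49065/13636 = -125287621/3749900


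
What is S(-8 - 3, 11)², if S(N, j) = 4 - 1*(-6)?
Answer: 100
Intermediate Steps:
S(N, j) = 10 (S(N, j) = 4 + 6 = 10)
S(-8 - 3, 11)² = 10² = 100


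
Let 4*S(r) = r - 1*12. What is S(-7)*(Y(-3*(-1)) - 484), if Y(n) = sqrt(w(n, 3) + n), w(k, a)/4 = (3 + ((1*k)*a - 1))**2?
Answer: 2299 - 19*sqrt(487)/4 ≈ 2194.2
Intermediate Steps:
w(k, a) = 4*(2 + a*k)**2 (w(k, a) = 4*(3 + ((1*k)*a - 1))**2 = 4*(3 + (k*a - 1))**2 = 4*(3 + (a*k - 1))**2 = 4*(3 + (-1 + a*k))**2 = 4*(2 + a*k)**2)
S(r) = -3 + r/4 (S(r) = (r - 1*12)/4 = (r - 12)/4 = (-12 + r)/4 = -3 + r/4)
Y(n) = sqrt(n + 4*(2 + 3*n)**2) (Y(n) = sqrt(4*(2 + 3*n)**2 + n) = sqrt(n + 4*(2 + 3*n)**2))
S(-7)*(Y(-3*(-1)) - 484) = (-3 + (1/4)*(-7))*(sqrt(-3*(-1) + 4*(2 + 3*(-3*(-1)))**2) - 484) = (-3 - 7/4)*(sqrt(3 + 4*(2 + 3*3)**2) - 484) = -19*(sqrt(3 + 4*(2 + 9)**2) - 484)/4 = -19*(sqrt(3 + 4*11**2) - 484)/4 = -19*(sqrt(3 + 4*121) - 484)/4 = -19*(sqrt(3 + 484) - 484)/4 = -19*(sqrt(487) - 484)/4 = -19*(-484 + sqrt(487))/4 = 2299 - 19*sqrt(487)/4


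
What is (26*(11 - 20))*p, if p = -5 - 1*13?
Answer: 4212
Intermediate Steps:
p = -18 (p = -5 - 13 = -18)
(26*(11 - 20))*p = (26*(11 - 20))*(-18) = (26*(-9))*(-18) = -234*(-18) = 4212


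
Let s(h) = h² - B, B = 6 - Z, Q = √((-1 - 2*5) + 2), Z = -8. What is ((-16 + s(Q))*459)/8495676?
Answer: -1989/943964 ≈ -0.0021071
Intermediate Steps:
Q = 3*I (Q = √((-1 - 10) + 2) = √(-11 + 2) = √(-9) = 3*I ≈ 3.0*I)
B = 14 (B = 6 - 1*(-8) = 6 + 8 = 14)
s(h) = -14 + h² (s(h) = h² - 1*14 = h² - 14 = -14 + h²)
((-16 + s(Q))*459)/8495676 = ((-16 + (-14 + (3*I)²))*459)/8495676 = ((-16 + (-14 - 9))*459)*(1/8495676) = ((-16 - 23)*459)*(1/8495676) = -39*459*(1/8495676) = -17901*1/8495676 = -1989/943964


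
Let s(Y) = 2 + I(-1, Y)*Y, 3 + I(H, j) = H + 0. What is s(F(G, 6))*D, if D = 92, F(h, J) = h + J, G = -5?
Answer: -184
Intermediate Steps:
F(h, J) = J + h
I(H, j) = -3 + H (I(H, j) = -3 + (H + 0) = -3 + H)
s(Y) = 2 - 4*Y (s(Y) = 2 + (-3 - 1)*Y = 2 - 4*Y)
s(F(G, 6))*D = (2 - 4*(6 - 5))*92 = (2 - 4*1)*92 = (2 - 4)*92 = -2*92 = -184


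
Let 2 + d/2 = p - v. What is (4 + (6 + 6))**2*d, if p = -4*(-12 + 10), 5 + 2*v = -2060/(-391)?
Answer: 1174272/391 ≈ 3003.3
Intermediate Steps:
v = 105/782 (v = -5/2 + (-2060/(-391))/2 = -5/2 + (-2060*(-1/391))/2 = -5/2 + (1/2)*(2060/391) = -5/2 + 1030/391 = 105/782 ≈ 0.13427)
p = 8 (p = -4*(-2) = 8)
d = 4587/391 (d = -4 + 2*(8 - 1*105/782) = -4 + 2*(8 - 105/782) = -4 + 2*(6151/782) = -4 + 6151/391 = 4587/391 ≈ 11.731)
(4 + (6 + 6))**2*d = (4 + (6 + 6))**2*(4587/391) = (4 + 12)**2*(4587/391) = 16**2*(4587/391) = 256*(4587/391) = 1174272/391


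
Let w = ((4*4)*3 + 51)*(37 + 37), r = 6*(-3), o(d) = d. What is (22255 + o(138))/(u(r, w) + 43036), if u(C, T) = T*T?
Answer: 22393/53713312 ≈ 0.00041690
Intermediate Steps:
r = -18
w = 7326 (w = (16*3 + 51)*74 = (48 + 51)*74 = 99*74 = 7326)
u(C, T) = T**2
(22255 + o(138))/(u(r, w) + 43036) = (22255 + 138)/(7326**2 + 43036) = 22393/(53670276 + 43036) = 22393/53713312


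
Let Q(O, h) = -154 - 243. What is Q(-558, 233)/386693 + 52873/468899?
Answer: 20259466086/181319961007 ≈ 0.11173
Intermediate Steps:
Q(O, h) = -397
Q(-558, 233)/386693 + 52873/468899 = -397/386693 + 52873/468899 = 20259466086/181319961007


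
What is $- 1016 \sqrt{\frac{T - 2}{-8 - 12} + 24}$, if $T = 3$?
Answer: $- \frac{508 \sqrt{2395}}{5} \approx -4972.2$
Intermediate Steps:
$- 1016 \sqrt{\frac{T - 2}{-8 - 12} + 24} = - 1016 \sqrt{\frac{3 - 2}{-8 - 12} + 24} = - 1016 \sqrt{1 \frac{1}{-20} + 24} = - 1016 \sqrt{1 \left(- \frac{1}{20}\right) + 24} = - 1016 \sqrt{- \frac{1}{20} + 24} = - 1016 \sqrt{\frac{479}{20}} = - 1016 \frac{\sqrt{2395}}{10} = - \frac{508 \sqrt{2395}}{5}$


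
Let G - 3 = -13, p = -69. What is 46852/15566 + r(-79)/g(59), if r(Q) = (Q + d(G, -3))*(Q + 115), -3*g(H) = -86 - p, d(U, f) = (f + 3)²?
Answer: -66006314/132311 ≈ -498.87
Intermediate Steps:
G = -10 (G = 3 - 13 = -10)
d(U, f) = (3 + f)²
g(H) = 17/3 (g(H) = -(-86 - 1*(-69))/3 = -(-86 + 69)/3 = -⅓*(-17) = 17/3)
r(Q) = Q*(115 + Q) (r(Q) = (Q + (3 - 3)²)*(Q + 115) = (Q + 0²)*(115 + Q) = (Q + 0)*(115 + Q) = Q*(115 + Q))
46852/15566 + r(-79)/g(59) = 46852/15566 + (-79*(115 - 79))/(17/3) = 46852*(1/15566) - 79*36*(3/17) = 23426/7783 - 2844*3/17 = 23426/7783 - 8532/17 = -66006314/132311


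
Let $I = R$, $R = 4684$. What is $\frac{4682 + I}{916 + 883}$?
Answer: $\frac{1338}{257} \approx 5.2062$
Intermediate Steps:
$I = 4684$
$\frac{4682 + I}{916 + 883} = \frac{4682 + 4684}{916 + 883} = \frac{9366}{1799} = 9366 \cdot \frac{1}{1799} = \frac{1338}{257}$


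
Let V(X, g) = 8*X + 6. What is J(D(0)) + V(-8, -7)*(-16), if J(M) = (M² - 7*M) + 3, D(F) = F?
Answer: 931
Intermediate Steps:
J(M) = 3 + M² - 7*M
V(X, g) = 6 + 8*X
J(D(0)) + V(-8, -7)*(-16) = (3 + 0² - 7*0) + (6 + 8*(-8))*(-16) = (3 + 0 + 0) + (6 - 64)*(-16) = 3 - 58*(-16) = 3 + 928 = 931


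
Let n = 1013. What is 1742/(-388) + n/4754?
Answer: -986053/230569 ≈ -4.2766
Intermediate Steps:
1742/(-388) + n/4754 = 1742/(-388) + 1013/4754 = 1742*(-1/388) + 1013*(1/4754) = -871/194 + 1013/4754 = -986053/230569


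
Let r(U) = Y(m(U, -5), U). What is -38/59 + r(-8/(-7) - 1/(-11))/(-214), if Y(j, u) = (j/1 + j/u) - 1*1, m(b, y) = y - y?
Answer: -8073/12626 ≈ -0.63939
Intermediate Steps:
m(b, y) = 0
Y(j, u) = -1 + j + j/u (Y(j, u) = (j*1 + j/u) - 1 = (j + j/u) - 1 = -1 + j + j/u)
r(U) = -1 (r(U) = -1 + 0 + 0/U = -1 + 0 + 0 = -1)
-38/59 + r(-8/(-7) - 1/(-11))/(-214) = -38/59 - 1/(-214) = -38*1/59 - 1*(-1/214) = -38/59 + 1/214 = -8073/12626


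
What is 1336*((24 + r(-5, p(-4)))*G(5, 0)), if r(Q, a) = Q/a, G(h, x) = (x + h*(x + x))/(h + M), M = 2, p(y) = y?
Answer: 0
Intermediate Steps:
G(h, x) = (x + 2*h*x)/(2 + h) (G(h, x) = (x + h*(x + x))/(h + 2) = (x + h*(2*x))/(2 + h) = (x + 2*h*x)/(2 + h))
1336*((24 + r(-5, p(-4)))*G(5, 0)) = 1336*((24 - 5/(-4))*(0*(1 + 2*5)/(2 + 5))) = 1336*((24 - 5*(-¼))*(0*(1 + 10)/7)) = 1336*((24 + 5/4)*(0*(⅐)*11)) = 1336*((101/4)*0) = 1336*0 = 0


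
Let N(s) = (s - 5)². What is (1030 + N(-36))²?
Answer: 7349521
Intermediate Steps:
N(s) = (-5 + s)²
(1030 + N(-36))² = (1030 + (-5 - 36)²)² = (1030 + (-41)²)² = (1030 + 1681)² = 2711² = 7349521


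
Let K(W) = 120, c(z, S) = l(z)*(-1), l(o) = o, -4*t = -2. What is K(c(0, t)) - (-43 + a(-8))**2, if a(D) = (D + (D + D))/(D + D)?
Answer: -6409/4 ≈ -1602.3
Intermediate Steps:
t = 1/2 (t = -1/4*(-2) = 1/2 ≈ 0.50000)
c(z, S) = -z (c(z, S) = z*(-1) = -z)
a(D) = 3/2 (a(D) = (D + 2*D)/((2*D)) = (3*D)*(1/(2*D)) = 3/2)
K(c(0, t)) - (-43 + a(-8))**2 = 120 - (-43 + 3/2)**2 = 120 - (-83/2)**2 = 120 - 1*6889/4 = 120 - 6889/4 = -6409/4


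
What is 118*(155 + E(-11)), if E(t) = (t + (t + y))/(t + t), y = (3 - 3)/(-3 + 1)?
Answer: 18408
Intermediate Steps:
y = 0 (y = 0/(-2) = 0*(-½) = 0)
E(t) = 1 (E(t) = (t + (t + 0))/(t + t) = (t + t)/((2*t)) = (2*t)*(1/(2*t)) = 1)
118*(155 + E(-11)) = 118*(155 + 1) = 118*156 = 18408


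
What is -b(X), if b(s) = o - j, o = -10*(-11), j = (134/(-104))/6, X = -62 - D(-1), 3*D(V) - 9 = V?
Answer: -34387/312 ≈ -110.21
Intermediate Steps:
D(V) = 3 + V/3
X = -194/3 (X = -62 - (3 + (1/3)*(-1)) = -62 - (3 - 1/3) = -62 - 1*8/3 = -62 - 8/3 = -194/3 ≈ -64.667)
j = -67/312 (j = (134*(-1/104))*(1/6) = -67/52*1/6 = -67/312 ≈ -0.21474)
o = 110
b(s) = 34387/312 (b(s) = 110 - 1*(-67/312) = 110 + 67/312 = 34387/312)
-b(X) = -1*34387/312 = -34387/312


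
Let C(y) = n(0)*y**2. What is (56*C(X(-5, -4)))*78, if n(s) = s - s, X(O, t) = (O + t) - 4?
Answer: 0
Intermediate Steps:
X(O, t) = -4 + O + t
n(s) = 0
C(y) = 0 (C(y) = 0*y**2 = 0)
(56*C(X(-5, -4)))*78 = (56*0)*78 = 0*78 = 0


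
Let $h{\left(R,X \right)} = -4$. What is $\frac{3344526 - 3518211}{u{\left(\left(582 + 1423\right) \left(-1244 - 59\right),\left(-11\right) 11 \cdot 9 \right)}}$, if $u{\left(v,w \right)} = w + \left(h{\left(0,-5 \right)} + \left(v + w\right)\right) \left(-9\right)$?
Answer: $- \frac{57895}{7840461} \approx -0.0073841$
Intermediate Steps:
$u{\left(v,w \right)} = 36 - 9 v - 8 w$ ($u{\left(v,w \right)} = w + \left(-4 + \left(v + w\right)\right) \left(-9\right) = w + \left(-4 + v + w\right) \left(-9\right) = w - \left(-36 + 9 v + 9 w\right) = 36 - 9 v - 8 w$)
$\frac{3344526 - 3518211}{u{\left(\left(582 + 1423\right) \left(-1244 - 59\right),\left(-11\right) 11 \cdot 9 \right)}} = \frac{3344526 - 3518211}{36 - 9 \left(582 + 1423\right) \left(-1244 - 59\right) - 8 \left(-11\right) 11 \cdot 9} = \frac{3344526 - 3518211}{36 - 9 \cdot 2005 \left(-1303\right) - 8 \left(\left(-121\right) 9\right)} = - \frac{173685}{36 - -23512635 - -8712} = - \frac{173685}{36 + 23512635 + 8712} = - \frac{173685}{23521383} = \left(-173685\right) \frac{1}{23521383} = - \frac{57895}{7840461}$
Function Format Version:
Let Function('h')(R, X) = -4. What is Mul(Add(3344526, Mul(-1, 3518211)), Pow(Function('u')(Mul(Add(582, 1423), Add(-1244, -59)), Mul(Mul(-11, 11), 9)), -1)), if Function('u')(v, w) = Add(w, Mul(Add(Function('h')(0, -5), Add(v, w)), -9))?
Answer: Rational(-57895, 7840461) ≈ -0.0073841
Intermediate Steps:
Function('u')(v, w) = Add(36, Mul(-9, v), Mul(-8, w)) (Function('u')(v, w) = Add(w, Mul(Add(-4, Add(v, w)), -9)) = Add(w, Mul(Add(-4, v, w), -9)) = Add(w, Add(36, Mul(-9, v), Mul(-9, w))) = Add(36, Mul(-9, v), Mul(-8, w)))
Mul(Add(3344526, Mul(-1, 3518211)), Pow(Function('u')(Mul(Add(582, 1423), Add(-1244, -59)), Mul(Mul(-11, 11), 9)), -1)) = Mul(Add(3344526, Mul(-1, 3518211)), Pow(Add(36, Mul(-9, Mul(Add(582, 1423), Add(-1244, -59))), Mul(-8, Mul(Mul(-11, 11), 9))), -1)) = Mul(Add(3344526, -3518211), Pow(Add(36, Mul(-9, Mul(2005, -1303)), Mul(-8, Mul(-121, 9))), -1)) = Mul(-173685, Pow(Add(36, Mul(-9, -2612515), Mul(-8, -1089)), -1)) = Mul(-173685, Pow(Add(36, 23512635, 8712), -1)) = Mul(-173685, Pow(23521383, -1)) = Mul(-173685, Rational(1, 23521383)) = Rational(-57895, 7840461)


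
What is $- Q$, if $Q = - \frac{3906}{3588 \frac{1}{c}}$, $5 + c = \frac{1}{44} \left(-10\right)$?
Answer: $- \frac{3255}{572} \approx -5.6906$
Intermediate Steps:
$c = - \frac{115}{22}$ ($c = -5 + \frac{1}{44} \left(-10\right) = -5 - \frac{5}{22} = - \frac{115}{22} \approx -5.2273$)
$Q = \frac{3255}{572}$ ($Q = - \frac{3906}{3588 \frac{1}{- \frac{115}{22}}} = - \frac{3906}{3588 \left(- \frac{22}{115}\right)} = - \frac{3906}{- \frac{3432}{5}} = \left(-3906\right) \left(- \frac{5}{3432}\right) = \frac{3255}{572} \approx 5.6906$)
$- Q = \left(-1\right) \frac{3255}{572} = - \frac{3255}{572}$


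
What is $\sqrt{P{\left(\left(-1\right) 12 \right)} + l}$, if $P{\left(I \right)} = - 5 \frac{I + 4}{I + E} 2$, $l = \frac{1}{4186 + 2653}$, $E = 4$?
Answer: $\frac{i \sqrt{467712371}}{6839} \approx 3.1623 i$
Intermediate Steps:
$l = \frac{1}{6839} \approx 0.00014622$
$P{\left(I \right)} = -10$ ($P{\left(I \right)} = - 5 \frac{I + 4}{I + 4} \cdot 2 = - 5 \frac{4 + I}{4 + I} 2 = \left(-5\right) 1 \cdot 2 = \left(-5\right) 2 = -10$)
$\sqrt{P{\left(\left(-1\right) 12 \right)} + l} = \sqrt{-10 + \frac{1}{6839}} = \sqrt{- \frac{68389}{6839}} = \frac{i \sqrt{467712371}}{6839}$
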